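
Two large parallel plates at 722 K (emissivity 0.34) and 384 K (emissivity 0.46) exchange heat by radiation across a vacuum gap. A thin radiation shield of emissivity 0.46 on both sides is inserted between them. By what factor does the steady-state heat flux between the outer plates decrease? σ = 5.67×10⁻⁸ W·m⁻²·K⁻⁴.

factor ≈ 1.81

Without shield: q₀ = σΔ(T⁴)/(1/ε₁+1/ε₂−1) with denominator 4.115.
With shield the two gaps are in series; the resistances add: (1/ε₁+1/ε_s−1)+(1/ε_s+1/ε₂−1) = 4.115+3.348 = 7.463.
Heat-flux ratio q₀/q = 7.463/4.115.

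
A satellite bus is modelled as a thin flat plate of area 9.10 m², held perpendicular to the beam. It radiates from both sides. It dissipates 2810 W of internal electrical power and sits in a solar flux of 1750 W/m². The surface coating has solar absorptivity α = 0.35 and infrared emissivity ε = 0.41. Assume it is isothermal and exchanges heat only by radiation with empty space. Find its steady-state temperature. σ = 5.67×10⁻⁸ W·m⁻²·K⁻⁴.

At steady state, absorbed solar power + internal power = radiated power.
Absorbed: α·S·A_cross = 0.35·1750·9.100 = 5574 W (cross-section A).
Total input = 5574 + 2810 = 8384 W.
Radiated: εσ·A_surf·T⁴ with A_surf = 2A = 18.20 m².
T⁴ = 8384/(0.41·5.67×10⁻⁸·18.20) = 1.982×10¹⁰ K⁴.

T ≈ 375 K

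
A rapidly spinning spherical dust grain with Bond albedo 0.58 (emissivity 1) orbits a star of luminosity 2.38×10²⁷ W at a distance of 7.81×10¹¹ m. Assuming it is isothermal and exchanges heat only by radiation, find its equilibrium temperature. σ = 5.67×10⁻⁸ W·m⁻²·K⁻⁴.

T ≈ 155 K

First find the stellar flux at distance d: S = L/(4πd²) = 2.38×10²⁷/(4π·(7.81×10¹¹)²) = 310.5 W/m².
For an isothermal sphere, absorbed (1−a)S·πr² = emitted σ·4πr²·T⁴, so T⁴ = (1−a)S/(4σ).
T⁴ = 0.420·310.5/(4·5.67×10⁻⁸) = 5.750×10⁸ K⁴.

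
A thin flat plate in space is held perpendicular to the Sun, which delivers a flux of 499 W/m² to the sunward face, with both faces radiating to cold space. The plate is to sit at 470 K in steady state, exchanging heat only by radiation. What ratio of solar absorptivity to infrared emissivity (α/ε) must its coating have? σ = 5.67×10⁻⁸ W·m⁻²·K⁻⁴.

Balance: αS·A = εσ·2A·T⁴ ⇒ α/ε = 2σT⁴/S.
α/ε = 2·5.67×10⁻⁸·(470)⁴/499 = 2·5.67×10⁻⁸·4.880×10¹⁰/499.

α/ε ≈ 11.1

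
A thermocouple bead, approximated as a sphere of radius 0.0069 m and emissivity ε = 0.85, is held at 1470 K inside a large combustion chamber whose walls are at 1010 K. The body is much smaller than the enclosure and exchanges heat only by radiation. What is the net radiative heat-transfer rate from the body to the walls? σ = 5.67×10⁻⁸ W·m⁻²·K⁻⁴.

P_net ≈ 105 W

For a small grey body in a large enclosure: P_net = εσA(T_body⁴ − T_wall⁴).
A = 4πr² = 5.983×10⁻⁴ m²; T_body⁴ − T_wall⁴ = 4.669×10¹² − 1.041×10¹² = 3.629×10¹² K⁴.
|P_net| = 0.85·5.67×10⁻⁸·5.983×10⁻⁴·3.629×10¹².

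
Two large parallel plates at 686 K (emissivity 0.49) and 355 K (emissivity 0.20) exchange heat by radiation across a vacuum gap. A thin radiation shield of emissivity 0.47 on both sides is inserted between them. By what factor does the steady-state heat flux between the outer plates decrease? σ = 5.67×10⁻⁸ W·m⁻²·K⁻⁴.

factor ≈ 1.54

Without shield: q₀ = σΔ(T⁴)/(1/ε₁+1/ε₂−1) with denominator 6.041.
With shield the two gaps are in series; the resistances add: (1/ε₁+1/ε_s−1)+(1/ε_s+1/ε₂−1) = 3.168+6.128 = 9.296.
Heat-flux ratio q₀/q = 9.296/6.041.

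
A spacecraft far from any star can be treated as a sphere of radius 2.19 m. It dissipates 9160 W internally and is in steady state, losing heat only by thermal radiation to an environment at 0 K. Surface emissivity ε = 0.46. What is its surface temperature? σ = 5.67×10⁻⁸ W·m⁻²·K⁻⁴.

T ≈ 276 K

Steady state: internal power = radiated power, P = εσA T⁴.
Radiating area A = 4πr² = 60.27 m².
T⁴ = P/(εσA) = 9160/(0.46·5.67×10⁻⁸·60.27) = 5.827×10⁹ K⁴.
T = (5.827×10⁹)^(1/4).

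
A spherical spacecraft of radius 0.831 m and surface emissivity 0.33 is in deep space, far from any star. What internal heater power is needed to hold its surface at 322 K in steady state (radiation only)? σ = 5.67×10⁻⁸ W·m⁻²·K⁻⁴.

P = εσ·4πr²·T⁴.
4πr² = 8.678 m²; T⁴ = 1.075×10¹⁰ K⁴.
P = 0.33·5.67×10⁻⁸·8.678·1.075×10¹⁰.

P ≈ 1750 W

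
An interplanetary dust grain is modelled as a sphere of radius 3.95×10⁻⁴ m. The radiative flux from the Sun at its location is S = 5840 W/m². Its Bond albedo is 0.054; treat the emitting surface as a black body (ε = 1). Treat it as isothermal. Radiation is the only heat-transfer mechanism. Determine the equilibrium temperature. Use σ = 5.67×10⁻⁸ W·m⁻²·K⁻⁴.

At equilibrium, absorbed power = emitted power.
Absorbing cross-section = πr² = 4.902×10⁻⁷ m²; emitting surface = 4πr² = 1.961×10⁻⁶ m² (ratio 4).
(1−a)S·A_cross = εσ·A_surf·T⁴  ⇒  T⁴ = (1−a)S/(4σ).
T⁴ = 0.946·5840/(4·5.67×10⁻⁸) = 2.436×10¹⁰ K⁴.
T = (2.436×10¹⁰)^(1/4).

T ≈ 395 K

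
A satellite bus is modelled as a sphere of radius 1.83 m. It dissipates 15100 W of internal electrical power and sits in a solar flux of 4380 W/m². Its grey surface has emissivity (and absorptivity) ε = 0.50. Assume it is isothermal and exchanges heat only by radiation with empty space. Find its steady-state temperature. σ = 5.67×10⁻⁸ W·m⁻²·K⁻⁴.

At steady state, absorbed solar power + internal power = radiated power.
Absorbed: α·S·A_cross = 0.50·4380·10.52 = 23040 W (cross-section πr²).
Total input = 23040 + 15100 = 38140 W.
Radiated: εσ·A_surf·T⁴ with A_surf = 4πr² = 42.08 m².
T⁴ = 38140/(0.50·5.67×10⁻⁸·42.08) = 3.197×10¹⁰ K⁴.

T ≈ 423 K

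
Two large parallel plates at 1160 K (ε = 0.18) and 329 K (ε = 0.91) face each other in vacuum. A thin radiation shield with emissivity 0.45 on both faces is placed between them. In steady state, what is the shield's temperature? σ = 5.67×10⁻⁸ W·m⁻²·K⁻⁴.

T_s ≈ 828 K

In steady state the net flux on the hot side equals that on the cold side.
σ(T₁⁴−T_s⁴)/D₁ = σ(T_s⁴−T₂⁴)/D₂, with D₁ = 1/ε₁+1/ε_s−1 = 6.778, D₂ = 1/ε_s+1/ε₂−1 = 2.321.
Solve for T_s⁴: T_s⁴ = (D₂·T₁⁴ + D₁·T₂⁴)/(D₁+D₂) = 4.706×10¹¹ K⁴.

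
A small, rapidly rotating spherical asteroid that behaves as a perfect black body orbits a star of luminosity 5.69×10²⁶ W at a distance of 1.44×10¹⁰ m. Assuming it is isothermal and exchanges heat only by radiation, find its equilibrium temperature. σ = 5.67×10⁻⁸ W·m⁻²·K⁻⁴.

First find the stellar flux at distance d: S = L/(4πd²) = 5.69×10²⁶/(4π·(1.44×10¹⁰)²) = 2.184×10⁵ W/m².
For an isothermal sphere, absorbed (1−a)S·πr² = emitted σ·4πr²·T⁴, so T⁴ = (1−a)S/(4σ).
T⁴ = 1.00·2.184×10⁵/(4·5.67×10⁻⁸) = 9.628×10¹¹ K⁴.

T ≈ 991 K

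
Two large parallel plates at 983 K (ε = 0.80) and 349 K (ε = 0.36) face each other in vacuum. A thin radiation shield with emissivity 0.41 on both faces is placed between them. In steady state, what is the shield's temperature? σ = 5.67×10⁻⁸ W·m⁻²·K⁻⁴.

In steady state the net flux on the hot side equals that on the cold side.
σ(T₁⁴−T_s⁴)/D₁ = σ(T_s⁴−T₂⁴)/D₂, with D₁ = 1/ε₁+1/ε_s−1 = 2.689, D₂ = 1/ε_s+1/ε₂−1 = 4.217.
Solve for T_s⁴: T_s⁴ = (D₂·T₁⁴ + D₁·T₂⁴)/(D₁+D₂) = 5.759×10¹¹ K⁴.

T_s ≈ 871 K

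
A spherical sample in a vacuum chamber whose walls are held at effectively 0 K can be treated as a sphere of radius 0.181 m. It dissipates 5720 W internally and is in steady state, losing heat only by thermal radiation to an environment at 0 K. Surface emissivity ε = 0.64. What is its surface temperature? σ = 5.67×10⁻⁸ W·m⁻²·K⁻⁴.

T ≈ 787 K

Steady state: internal power = radiated power, P = εσA T⁴.
Radiating area A = 4πr² = 0.4117 m².
T⁴ = P/(εσA) = 5720/(0.64·5.67×10⁻⁸·0.4117) = 3.829×10¹¹ K⁴.
T = (3.829×10¹¹)^(1/4).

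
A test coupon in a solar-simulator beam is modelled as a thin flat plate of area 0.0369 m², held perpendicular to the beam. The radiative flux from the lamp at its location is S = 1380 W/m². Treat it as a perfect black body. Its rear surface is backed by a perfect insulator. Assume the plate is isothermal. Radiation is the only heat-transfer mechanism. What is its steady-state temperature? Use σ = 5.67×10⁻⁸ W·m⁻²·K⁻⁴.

At equilibrium, absorbed power = emitted power.
Absorbing cross-section = A = 0.03690 m²; emitting surface = A = 0.03690 m² (ratio 1).
S·A_cross = εσ·A_surf·T⁴  ⇒  T⁴ = S/(1σ).
T⁴ = 1.00·1380/(1·5.67×10⁻⁸) = 2.434×10¹⁰ K⁴.
T = (2.434×10¹⁰)^(1/4).

T ≈ 395 K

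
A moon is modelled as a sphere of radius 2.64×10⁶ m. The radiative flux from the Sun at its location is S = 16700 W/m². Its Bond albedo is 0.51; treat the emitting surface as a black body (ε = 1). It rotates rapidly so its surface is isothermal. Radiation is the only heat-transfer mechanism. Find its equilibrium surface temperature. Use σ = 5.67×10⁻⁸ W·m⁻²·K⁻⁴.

At equilibrium, absorbed power = emitted power.
Absorbing cross-section = πr² = 2.190×10¹³ m²; emitting surface = 4πr² = 8.758×10¹³ m² (ratio 4).
(1−a)S·A_cross = εσ·A_surf·T⁴  ⇒  T⁴ = (1−a)S/(4σ).
T⁴ = 0.490·16700/(4·5.67×10⁻⁸) = 3.608×10¹⁰ K⁴.
T = (3.608×10¹⁰)^(1/4).

T ≈ 436 K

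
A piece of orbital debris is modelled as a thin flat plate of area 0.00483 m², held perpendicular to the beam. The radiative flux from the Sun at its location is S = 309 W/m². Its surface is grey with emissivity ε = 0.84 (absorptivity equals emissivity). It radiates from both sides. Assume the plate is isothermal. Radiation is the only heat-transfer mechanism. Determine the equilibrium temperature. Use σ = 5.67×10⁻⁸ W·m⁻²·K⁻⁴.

At equilibrium, absorbed power = emitted power.
Absorbing cross-section = A = 0.004830 m²; emitting surface = 2A = 0.009660 m² (ratio 2).
εS·A_cross = εσ·A_surf·T⁴  ⇒  T⁴ = S/(2σ)   (ε cancels).
T⁴ = 309/(2·5.67×10⁻⁸) = 2.725×10⁹ K⁴.
T = (2.725×10⁹)^(1/4).

T ≈ 228 K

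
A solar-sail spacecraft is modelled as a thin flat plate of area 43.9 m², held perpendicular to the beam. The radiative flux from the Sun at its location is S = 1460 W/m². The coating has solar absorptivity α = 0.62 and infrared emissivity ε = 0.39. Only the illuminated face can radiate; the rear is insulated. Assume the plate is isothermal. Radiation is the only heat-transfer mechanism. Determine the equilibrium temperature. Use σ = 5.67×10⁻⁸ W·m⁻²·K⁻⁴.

T ≈ 450 K

At equilibrium, absorbed power = emitted power.
Absorbing cross-section = A = 43.90 m²; emitting surface = A = 43.90 m² (ratio 1).
αS·A_cross = εσ·A_surf·T⁴  ⇒  T⁴ = αS/(ε·1σ).
T⁴ = 0.620·1460/(0.39·1·5.67×10⁻⁸) = 4.094×10¹⁰ K⁴.
T = (4.094×10¹⁰)^(1/4).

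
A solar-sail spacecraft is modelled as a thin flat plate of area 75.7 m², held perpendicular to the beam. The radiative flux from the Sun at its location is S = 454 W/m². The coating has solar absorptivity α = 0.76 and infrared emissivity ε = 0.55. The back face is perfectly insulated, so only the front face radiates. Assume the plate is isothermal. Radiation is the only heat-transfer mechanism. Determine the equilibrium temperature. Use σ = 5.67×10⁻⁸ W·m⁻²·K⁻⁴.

At equilibrium, absorbed power = emitted power.
Absorbing cross-section = A = 75.70 m²; emitting surface = A = 75.70 m² (ratio 1).
αS·A_cross = εσ·A_surf·T⁴  ⇒  T⁴ = αS/(ε·1σ).
T⁴ = 0.760·454/(0.55·1·5.67×10⁻⁸) = 1.106×10¹⁰ K⁴.
T = (1.106×10¹⁰)^(1/4).

T ≈ 324 K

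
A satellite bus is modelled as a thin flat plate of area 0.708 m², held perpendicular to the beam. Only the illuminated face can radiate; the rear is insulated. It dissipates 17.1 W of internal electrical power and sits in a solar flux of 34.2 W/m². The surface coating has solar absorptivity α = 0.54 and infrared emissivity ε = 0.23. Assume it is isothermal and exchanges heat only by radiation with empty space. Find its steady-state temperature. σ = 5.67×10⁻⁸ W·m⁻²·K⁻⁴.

T ≈ 239 K

At steady state, absorbed solar power + internal power = radiated power.
Absorbed: α·S·A_cross = 0.54·34.2·0.7080 = 13.08 W (cross-section A).
Total input = 13.08 + 17.1 = 30.18 W.
Radiated: εσ·A_surf·T⁴ with A_surf = A = 0.7080 m².
T⁴ = 30.18/(0.23·5.67×10⁻⁸·0.7080) = 3.268×10⁹ K⁴.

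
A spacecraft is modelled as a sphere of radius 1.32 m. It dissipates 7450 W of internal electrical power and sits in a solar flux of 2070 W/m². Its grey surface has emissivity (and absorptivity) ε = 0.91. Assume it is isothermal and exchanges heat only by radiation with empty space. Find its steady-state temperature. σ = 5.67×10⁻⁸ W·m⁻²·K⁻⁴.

At steady state, absorbed solar power + internal power = radiated power.
Absorbed: α·S·A_cross = 0.91·2070·5.474 = 10310 W (cross-section πr²).
Total input = 10310 + 7450 = 17760 W.
Radiated: εσ·A_surf·T⁴ with A_surf = 4πr² = 21.90 m².
T⁴ = 17760/(0.91·5.67×10⁻⁸·21.90) = 1.572×10¹⁰ K⁴.

T ≈ 354 K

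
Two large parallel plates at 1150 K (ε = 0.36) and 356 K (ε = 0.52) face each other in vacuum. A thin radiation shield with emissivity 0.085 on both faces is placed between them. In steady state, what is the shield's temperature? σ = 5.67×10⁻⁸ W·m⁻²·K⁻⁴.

T_s ≈ 961 K

In steady state the net flux on the hot side equals that on the cold side.
σ(T₁⁴−T_s⁴)/D₁ = σ(T_s⁴−T₂⁴)/D₂, with D₁ = 1/ε₁+1/ε_s−1 = 13.54, D₂ = 1/ε_s+1/ε₂−1 = 12.69.
Solve for T_s⁴: T_s⁴ = (D₂·T₁⁴ + D₁·T₂⁴)/(D₁+D₂) = 8.543×10¹¹ K⁴.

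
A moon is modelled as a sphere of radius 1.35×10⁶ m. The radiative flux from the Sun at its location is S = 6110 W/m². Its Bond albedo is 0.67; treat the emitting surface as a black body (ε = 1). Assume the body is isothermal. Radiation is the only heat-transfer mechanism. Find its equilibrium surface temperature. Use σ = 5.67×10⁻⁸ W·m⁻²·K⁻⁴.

T ≈ 307 K

At equilibrium, absorbed power = emitted power.
Absorbing cross-section = πr² = 5.726×10¹² m²; emitting surface = 4πr² = 2.290×10¹³ m² (ratio 4).
(1−a)S·A_cross = εσ·A_surf·T⁴  ⇒  T⁴ = (1−a)S/(4σ).
T⁴ = 0.330·6110/(4·5.67×10⁻⁸) = 8.890×10⁹ K⁴.
T = (8.890×10⁹)^(1/4).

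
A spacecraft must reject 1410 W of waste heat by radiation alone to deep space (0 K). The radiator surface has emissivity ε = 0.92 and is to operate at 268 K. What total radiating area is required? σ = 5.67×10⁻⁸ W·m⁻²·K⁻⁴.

A ≈ 5.24 m²

P = εσA T⁴ ⇒ A = P/(εσT⁴).
T⁴ = 5.159×10⁹ K⁴.
A = 1410/(0.92 × 5.67×10⁻⁸ × 5.159×10⁹).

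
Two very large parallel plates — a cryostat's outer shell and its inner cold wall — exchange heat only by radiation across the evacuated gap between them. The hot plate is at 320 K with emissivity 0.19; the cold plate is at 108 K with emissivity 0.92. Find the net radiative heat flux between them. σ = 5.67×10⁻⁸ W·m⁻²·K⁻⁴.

q ≈ 110 W/m²

For two infinite grey parallel plates, q = σ(T₁⁴ − T₂⁴)/(1/ε₁ + 1/ε₂ − 1).
T₁⁴ − T₂⁴ = 1.049×10¹⁰ − 1.360×10⁸ = 1.035×10¹⁰ K⁴.
1/ε₁ + 1/ε₂ − 1 = 5.263 + 1.087 − 1 = 5.350.
q = 5.67×10⁻⁸ × 1.035×10¹⁰ / 5.350.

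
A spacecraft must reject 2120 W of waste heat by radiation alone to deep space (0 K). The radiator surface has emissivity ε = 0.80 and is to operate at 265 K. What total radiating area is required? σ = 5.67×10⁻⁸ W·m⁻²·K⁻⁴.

P = εσA T⁴ ⇒ A = P/(εσT⁴).
T⁴ = 4.932×10⁹ K⁴.
A = 2120/(0.80 × 5.67×10⁻⁸ × 4.932×10⁹).

A ≈ 9.48 m²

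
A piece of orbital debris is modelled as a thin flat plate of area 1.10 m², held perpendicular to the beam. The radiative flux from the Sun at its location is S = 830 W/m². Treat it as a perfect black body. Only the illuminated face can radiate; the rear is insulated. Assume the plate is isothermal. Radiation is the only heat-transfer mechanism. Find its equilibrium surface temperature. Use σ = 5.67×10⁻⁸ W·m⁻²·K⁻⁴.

T ≈ 348 K

At equilibrium, absorbed power = emitted power.
Absorbing cross-section = A = 1.100 m²; emitting surface = A = 1.100 m² (ratio 1).
S·A_cross = εσ·A_surf·T⁴  ⇒  T⁴ = S/(1σ).
T⁴ = 1.00·830/(1·5.67×10⁻⁸) = 1.464×10¹⁰ K⁴.
T = (1.464×10¹⁰)^(1/4).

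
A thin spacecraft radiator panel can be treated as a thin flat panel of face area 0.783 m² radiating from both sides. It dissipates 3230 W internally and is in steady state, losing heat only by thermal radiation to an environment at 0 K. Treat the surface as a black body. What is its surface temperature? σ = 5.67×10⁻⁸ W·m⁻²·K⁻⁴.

T ≈ 437 K

Steady state: internal power = radiated power, P = εσA T⁴.
Radiating area A = 2·0.783 = 1.566 m².
T⁴ = P/(εσA) = 3230/(1.0·5.67×10⁻⁸·1.566) = 3.638×10¹⁰ K⁴.
T = (3.638×10¹⁰)^(1/4).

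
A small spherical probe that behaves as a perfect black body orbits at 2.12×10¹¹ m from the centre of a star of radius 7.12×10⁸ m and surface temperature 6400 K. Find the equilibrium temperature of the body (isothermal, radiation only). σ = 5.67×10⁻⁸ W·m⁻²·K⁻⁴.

The star's surface emits σT_*⁴; at distance d the flux is S = σT_*⁴(R_*/d)².
S = 5.67×10⁻⁸·(6400)⁴·(7.12×10⁸/2.12×10¹¹)² = 1073 W/m².
For an isothermal sphere T⁴ = (1−a)S/(4σ) = 4.731×10⁹ K⁴.

T ≈ 262 K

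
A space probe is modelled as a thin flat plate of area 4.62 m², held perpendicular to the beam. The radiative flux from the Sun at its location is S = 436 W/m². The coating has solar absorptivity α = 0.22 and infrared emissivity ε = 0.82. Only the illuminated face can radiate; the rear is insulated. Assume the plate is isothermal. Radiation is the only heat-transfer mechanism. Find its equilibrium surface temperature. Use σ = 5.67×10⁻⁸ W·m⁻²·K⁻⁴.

At equilibrium, absorbed power = emitted power.
Absorbing cross-section = A = 4.620 m²; emitting surface = A = 4.620 m² (ratio 1).
αS·A_cross = εσ·A_surf·T⁴  ⇒  T⁴ = αS/(ε·1σ).
T⁴ = 0.220·436/(0.82·1·5.67×10⁻⁸) = 2.063×10⁹ K⁴.
T = (2.063×10⁹)^(1/4).

T ≈ 213 K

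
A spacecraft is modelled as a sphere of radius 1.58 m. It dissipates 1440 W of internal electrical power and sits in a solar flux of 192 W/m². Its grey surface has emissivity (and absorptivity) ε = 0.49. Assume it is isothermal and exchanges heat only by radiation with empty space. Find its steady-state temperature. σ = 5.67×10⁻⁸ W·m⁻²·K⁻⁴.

At steady state, absorbed solar power + internal power = radiated power.
Absorbed: α·S·A_cross = 0.49·192·7.843 = 737.8 W (cross-section πr²).
Total input = 737.8 + 1440 = 2178 W.
Radiated: εσ·A_surf·T⁴ with A_surf = 4πr² = 31.37 m².
T⁴ = 2178/(0.49·5.67×10⁻⁸·31.37) = 2.499×10⁹ K⁴.

T ≈ 224 K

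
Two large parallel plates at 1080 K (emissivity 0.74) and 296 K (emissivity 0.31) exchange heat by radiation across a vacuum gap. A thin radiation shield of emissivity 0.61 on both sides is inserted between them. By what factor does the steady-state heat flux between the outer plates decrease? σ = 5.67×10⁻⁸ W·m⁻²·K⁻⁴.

Without shield: q₀ = σΔ(T⁴)/(1/ε₁+1/ε₂−1) with denominator 3.577.
With shield the two gaps are in series; the resistances add: (1/ε₁+1/ε_s−1)+(1/ε_s+1/ε₂−1) = 1.991+3.865 = 5.856.
Heat-flux ratio q₀/q = 5.856/3.577.

factor ≈ 1.64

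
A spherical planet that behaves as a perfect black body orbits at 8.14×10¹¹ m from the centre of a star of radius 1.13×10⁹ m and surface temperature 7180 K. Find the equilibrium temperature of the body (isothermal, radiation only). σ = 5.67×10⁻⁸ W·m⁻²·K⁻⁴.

T ≈ 189 K

The star's surface emits σT_*⁴; at distance d the flux is S = σT_*⁴(R_*/d)².
S = 5.67×10⁻⁸·(7180)⁴·(1.13×10⁹/8.14×10¹¹)² = 290.4 W/m².
For an isothermal sphere T⁴ = (1−a)S/(4σ) = 1.280×10⁹ K⁴.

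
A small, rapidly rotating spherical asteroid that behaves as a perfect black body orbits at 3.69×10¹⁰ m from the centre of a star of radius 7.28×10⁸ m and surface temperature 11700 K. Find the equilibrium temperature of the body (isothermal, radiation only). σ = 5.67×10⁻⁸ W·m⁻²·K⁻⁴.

T ≈ 1160 K

The star's surface emits σT_*⁴; at distance d the flux is S = σT_*⁴(R_*/d)².
S = 5.67×10⁻⁸·(11700)⁴·(7.28×10⁸/3.69×10¹⁰)² = 4.136×10⁵ W/m².
For an isothermal sphere T⁴ = (1−a)S/(4σ) = 1.823×10¹² K⁴.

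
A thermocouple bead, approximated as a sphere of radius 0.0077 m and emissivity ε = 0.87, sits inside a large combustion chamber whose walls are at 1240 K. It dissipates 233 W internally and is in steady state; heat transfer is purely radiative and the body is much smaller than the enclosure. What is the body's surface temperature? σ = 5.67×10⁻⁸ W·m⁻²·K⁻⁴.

For a small grey body in a large enclosure, net radiated power = εσA(T⁴ − T_w⁴).
Steady state: P = εσA(T⁴ − T_w⁴) with A = 4πr² = 7.451×10⁻⁴ m².
T⁴ = P/(εσA) + T_w⁴ = 233/(0.87·5.67×10⁻⁸·7.451×10⁻⁴) + (1240)⁴
    = 6.340×10¹² + 2.364×10¹² = 8.704×10¹² K⁴.

T ≈ 1720 K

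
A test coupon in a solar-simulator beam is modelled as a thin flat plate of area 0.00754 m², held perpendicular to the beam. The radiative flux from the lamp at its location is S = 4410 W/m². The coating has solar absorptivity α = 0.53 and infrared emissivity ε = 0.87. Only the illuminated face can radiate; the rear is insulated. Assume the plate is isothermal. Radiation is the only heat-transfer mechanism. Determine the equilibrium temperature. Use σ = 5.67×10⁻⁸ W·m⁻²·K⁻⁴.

At equilibrium, absorbed power = emitted power.
Absorbing cross-section = A = 0.007540 m²; emitting surface = A = 0.007540 m² (ratio 1).
αS·A_cross = εσ·A_surf·T⁴  ⇒  T⁴ = αS/(ε·1σ).
T⁴ = 0.530·4410/(0.87·1·5.67×10⁻⁸) = 4.738×10¹⁰ K⁴.
T = (4.738×10¹⁰)^(1/4).

T ≈ 467 K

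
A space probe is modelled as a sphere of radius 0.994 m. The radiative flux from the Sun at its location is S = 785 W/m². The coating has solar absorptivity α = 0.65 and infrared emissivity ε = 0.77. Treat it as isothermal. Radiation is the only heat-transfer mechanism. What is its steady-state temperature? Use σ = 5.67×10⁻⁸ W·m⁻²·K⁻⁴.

T ≈ 232 K

At equilibrium, absorbed power = emitted power.
Absorbing cross-section = πr² = 3.104 m²; emitting surface = 4πr² = 12.42 m² (ratio 4).
αS·A_cross = εσ·A_surf·T⁴  ⇒  T⁴ = αS/(ε·4σ).
T⁴ = 0.650·785/(0.77·4·5.67×10⁻⁸) = 2.922×10⁹ K⁴.
T = (2.922×10⁹)^(1/4).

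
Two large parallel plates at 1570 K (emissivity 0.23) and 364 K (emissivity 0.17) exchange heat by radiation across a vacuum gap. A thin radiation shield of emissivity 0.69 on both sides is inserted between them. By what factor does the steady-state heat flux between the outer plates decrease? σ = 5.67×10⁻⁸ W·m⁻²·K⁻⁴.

Without shield: q₀ = σΔ(T⁴)/(1/ε₁+1/ε₂−1) with denominator 9.230.
With shield the two gaps are in series; the resistances add: (1/ε₁+1/ε_s−1)+(1/ε_s+1/ε₂−1) = 4.797+6.332 = 11.13.
Heat-flux ratio q₀/q = 11.13/9.230.

factor ≈ 1.21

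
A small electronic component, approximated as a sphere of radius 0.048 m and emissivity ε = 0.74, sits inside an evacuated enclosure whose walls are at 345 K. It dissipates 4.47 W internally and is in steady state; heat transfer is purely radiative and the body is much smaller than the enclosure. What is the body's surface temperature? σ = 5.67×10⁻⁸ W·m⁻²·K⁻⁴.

T ≈ 366 K

For a small grey body in a large enclosure, net radiated power = εσA(T⁴ − T_w⁴).
Steady state: P = εσA(T⁴ − T_w⁴) with A = 4πr² = 0.02895 m².
T⁴ = P/(εσA) + T_w⁴ = 4.47/(0.74·5.67×10⁻⁸·0.02895) + (345)⁴
    = 3.680×10⁹ + 1.417×10¹⁰ = 1.785×10¹⁰ K⁴.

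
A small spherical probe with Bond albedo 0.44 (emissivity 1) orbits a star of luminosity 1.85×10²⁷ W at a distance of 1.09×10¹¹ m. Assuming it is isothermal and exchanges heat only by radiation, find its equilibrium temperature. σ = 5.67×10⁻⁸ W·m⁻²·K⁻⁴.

First find the stellar flux at distance d: S = L/(4πd²) = 1.85×10²⁷/(4π·(1.09×10¹¹)²) = 12390 W/m².
For an isothermal sphere, absorbed (1−a)S·πr² = emitted σ·4πr²·T⁴, so T⁴ = (1−a)S/(4σ).
T⁴ = 0.560·12390/(4·5.67×10⁻⁸) = 3.060×10¹⁰ K⁴.

T ≈ 418 K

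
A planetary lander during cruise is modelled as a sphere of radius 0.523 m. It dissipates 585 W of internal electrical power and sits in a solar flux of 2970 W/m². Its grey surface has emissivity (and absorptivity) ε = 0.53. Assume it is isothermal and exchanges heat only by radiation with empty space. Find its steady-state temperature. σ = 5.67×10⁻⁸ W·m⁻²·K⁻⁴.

At steady state, absorbed solar power + internal power = radiated power.
Absorbed: α·S·A_cross = 0.53·2970·0.8593 = 1353 W (cross-section πr²).
Total input = 1353 + 585 = 1938 W.
Radiated: εσ·A_surf·T⁴ with A_surf = 4πr² = 3.437 m².
T⁴ = 1938/(0.53·5.67×10⁻⁸·3.437) = 1.876×10¹⁰ K⁴.

T ≈ 370 K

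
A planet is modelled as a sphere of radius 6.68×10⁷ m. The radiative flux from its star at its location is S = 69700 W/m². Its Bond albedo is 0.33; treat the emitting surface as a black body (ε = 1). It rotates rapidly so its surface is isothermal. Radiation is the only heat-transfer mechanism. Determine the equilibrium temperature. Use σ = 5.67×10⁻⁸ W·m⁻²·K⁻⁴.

T ≈ 674 K

At equilibrium, absorbed power = emitted power.
Absorbing cross-section = πr² = 1.402×10¹⁶ m²; emitting surface = 4πr² = 5.607×10¹⁶ m² (ratio 4).
(1−a)S·A_cross = εσ·A_surf·T⁴  ⇒  T⁴ = (1−a)S/(4σ).
T⁴ = 0.670·69700/(4·5.67×10⁻⁸) = 2.059×10¹¹ K⁴.
T = (2.059×10¹¹)^(1/4).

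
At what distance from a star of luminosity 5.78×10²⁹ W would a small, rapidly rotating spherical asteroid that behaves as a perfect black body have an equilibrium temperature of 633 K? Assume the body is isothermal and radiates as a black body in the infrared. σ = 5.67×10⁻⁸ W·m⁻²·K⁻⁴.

For an isothermal black-emitting sphere, (1−a)S·πr² = σ·4πr²·T⁴ ⇒ S = 4σT⁴/(1−a).
S = 4·5.67×10⁻⁸·(633)⁴/1.00 = 36410 W/m².
Flux falls as S = L/(4πd²), so d = √(L/(4πS)) = √(5.78×10²⁹/(4π·36410)).

d ≈ 1.12×10¹² m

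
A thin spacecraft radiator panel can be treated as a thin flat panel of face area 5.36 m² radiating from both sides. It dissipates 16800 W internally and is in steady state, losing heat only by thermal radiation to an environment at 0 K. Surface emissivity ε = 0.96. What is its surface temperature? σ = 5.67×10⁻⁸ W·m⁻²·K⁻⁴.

Steady state: internal power = radiated power, P = εσA T⁴.
Radiating area A = 2·5.36 = 10.72 m².
T⁴ = P/(εσA) = 16800/(0.96·5.67×10⁻⁸·10.72) = 2.879×10¹⁰ K⁴.
T = (2.879×10¹⁰)^(1/4).

T ≈ 412 K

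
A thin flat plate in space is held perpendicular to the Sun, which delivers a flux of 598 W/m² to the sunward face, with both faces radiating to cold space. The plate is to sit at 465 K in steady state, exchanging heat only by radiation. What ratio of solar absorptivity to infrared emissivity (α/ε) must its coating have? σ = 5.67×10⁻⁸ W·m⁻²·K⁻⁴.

α/ε ≈ 8.87

Balance: αS·A = εσ·2A·T⁴ ⇒ α/ε = 2σT⁴/S.
α/ε = 2·5.67×10⁻⁸·(465)⁴/598 = 2·5.67×10⁻⁸·4.675×10¹⁰/598.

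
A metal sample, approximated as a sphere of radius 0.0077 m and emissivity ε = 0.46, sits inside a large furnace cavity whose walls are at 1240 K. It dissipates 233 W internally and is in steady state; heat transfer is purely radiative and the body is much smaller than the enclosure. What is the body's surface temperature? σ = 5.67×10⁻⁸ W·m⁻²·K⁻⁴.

For a small grey body in a large enclosure, net radiated power = εσA(T⁴ − T_w⁴).
Steady state: P = εσA(T⁴ − T_w⁴) with A = 4πr² = 7.451×10⁻⁴ m².
T⁴ = P/(εσA) + T_w⁴ = 233/(0.46·5.67×10⁻⁸·7.451×10⁻⁴) + (1240)⁴
    = 1.199×10¹³ + 2.364×10¹² = 1.435×10¹³ K⁴.

T ≈ 1950 K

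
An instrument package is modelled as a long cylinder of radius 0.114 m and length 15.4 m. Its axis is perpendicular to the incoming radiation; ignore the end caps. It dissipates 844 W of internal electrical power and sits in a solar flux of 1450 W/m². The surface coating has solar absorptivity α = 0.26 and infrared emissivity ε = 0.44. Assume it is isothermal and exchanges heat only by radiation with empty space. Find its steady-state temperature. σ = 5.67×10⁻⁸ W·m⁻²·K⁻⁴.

T ≈ 298 K

At steady state, absorbed solar power + internal power = radiated power.
Absorbed: α·S·A_cross = 0.26·1450·3.511 = 1324 W (cross-section 2rL).
Total input = 1324 + 844 = 2168 W.
Radiated: εσ·A_surf·T⁴ with A_surf = 2πrL = 11.03 m².
T⁴ = 2168/(0.44·5.67×10⁻⁸·11.03) = 7.877×10⁹ K⁴.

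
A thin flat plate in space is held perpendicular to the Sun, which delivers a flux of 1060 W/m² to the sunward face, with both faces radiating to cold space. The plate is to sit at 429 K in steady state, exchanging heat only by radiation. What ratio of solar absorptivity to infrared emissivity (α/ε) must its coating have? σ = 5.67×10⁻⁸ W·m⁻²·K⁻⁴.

α/ε ≈ 3.62

Balance: αS·A = εσ·2A·T⁴ ⇒ α/ε = 2σT⁴/S.
α/ε = 2·5.67×10⁻⁸·(429)⁴/1060 = 2·5.67×10⁻⁸·3.387×10¹⁰/1060.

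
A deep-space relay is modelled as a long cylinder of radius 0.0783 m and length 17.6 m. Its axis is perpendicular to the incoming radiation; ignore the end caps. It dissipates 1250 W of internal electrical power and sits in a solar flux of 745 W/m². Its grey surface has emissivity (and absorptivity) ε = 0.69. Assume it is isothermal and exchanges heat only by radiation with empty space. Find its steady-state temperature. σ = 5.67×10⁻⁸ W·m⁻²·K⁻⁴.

T ≈ 298 K

At steady state, absorbed solar power + internal power = radiated power.
Absorbed: α·S·A_cross = 0.69·745·2.756 = 1417 W (cross-section 2rL).
Total input = 1417 + 1250 = 2667 W.
Radiated: εσ·A_surf·T⁴ with A_surf = 2πrL = 8.659 m².
T⁴ = 2667/(0.69·5.67×10⁻⁸·8.659) = 7.872×10⁹ K⁴.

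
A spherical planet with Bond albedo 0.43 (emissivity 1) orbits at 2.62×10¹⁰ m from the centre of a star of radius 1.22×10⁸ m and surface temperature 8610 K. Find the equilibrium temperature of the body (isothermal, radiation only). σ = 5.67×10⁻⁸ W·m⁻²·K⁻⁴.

The star's surface emits σT_*⁴; at distance d the flux is S = σT_*⁴(R_*/d)².
S = 5.67×10⁻⁸·(8610)⁴·(1.22×10⁸/2.62×10¹⁰)² = 6756 W/m².
For an isothermal sphere T⁴ = (1−a)S/(4σ) = 1.698×10¹⁰ K⁴.

T ≈ 361 K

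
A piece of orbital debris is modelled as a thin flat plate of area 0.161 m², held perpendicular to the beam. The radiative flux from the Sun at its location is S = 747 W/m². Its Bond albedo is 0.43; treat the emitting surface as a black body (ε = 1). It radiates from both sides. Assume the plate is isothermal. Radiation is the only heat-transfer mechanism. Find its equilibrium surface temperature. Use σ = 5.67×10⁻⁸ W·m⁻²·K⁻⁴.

T ≈ 248 K

At equilibrium, absorbed power = emitted power.
Absorbing cross-section = A = 0.1610 m²; emitting surface = 2A = 0.3220 m² (ratio 2).
(1−a)S·A_cross = εσ·A_surf·T⁴  ⇒  T⁴ = (1−a)S/(2σ).
T⁴ = 0.570·747/(2·5.67×10⁻⁸) = 3.755×10⁹ K⁴.
T = (3.755×10⁹)^(1/4).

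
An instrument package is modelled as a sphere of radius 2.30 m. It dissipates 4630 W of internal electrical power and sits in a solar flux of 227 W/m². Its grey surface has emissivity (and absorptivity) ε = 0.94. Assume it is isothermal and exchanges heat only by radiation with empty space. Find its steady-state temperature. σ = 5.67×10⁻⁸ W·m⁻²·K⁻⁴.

T ≈ 219 K

At steady state, absorbed solar power + internal power = radiated power.
Absorbed: α·S·A_cross = 0.94·227·16.62 = 3546 W (cross-section πr²).
Total input = 3546 + 4630 = 8176 W.
Radiated: εσ·A_surf·T⁴ with A_surf = 4πr² = 66.48 m².
T⁴ = 8176/(0.94·5.67×10⁻⁸·66.48) = 2.308×10⁹ K⁴.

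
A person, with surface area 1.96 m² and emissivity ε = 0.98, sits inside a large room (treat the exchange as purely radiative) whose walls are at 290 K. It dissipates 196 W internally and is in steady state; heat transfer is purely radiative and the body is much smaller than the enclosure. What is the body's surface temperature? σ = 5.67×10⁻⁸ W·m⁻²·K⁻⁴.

For a small grey body in a large enclosure, net radiated power = εσA(T⁴ − T_w⁴).
Steady state: P = εσA(T⁴ − T_w⁴) with A = 1.96 m².
T⁴ = P/(εσA) + T_w⁴ = 196/(0.98·5.67×10⁻⁸·1.960) + (290)⁴
    = 1.800×10⁹ + 7.073×10⁹ = 8.872×10⁹ K⁴.

T ≈ 307 K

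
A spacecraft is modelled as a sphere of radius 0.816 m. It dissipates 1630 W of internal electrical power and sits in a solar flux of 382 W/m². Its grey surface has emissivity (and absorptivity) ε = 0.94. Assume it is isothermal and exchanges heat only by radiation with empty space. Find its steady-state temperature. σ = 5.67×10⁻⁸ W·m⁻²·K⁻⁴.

At steady state, absorbed solar power + internal power = radiated power.
Absorbed: α·S·A_cross = 0.94·382·2.092 = 751.1 W (cross-section πr²).
Total input = 751.1 + 1630 = 2381 W.
Radiated: εσ·A_surf·T⁴ with A_surf = 4πr² = 8.367 m².
T⁴ = 2381/(0.94·5.67×10⁻⁸·8.367) = 5.339×10⁹ K⁴.

T ≈ 270 K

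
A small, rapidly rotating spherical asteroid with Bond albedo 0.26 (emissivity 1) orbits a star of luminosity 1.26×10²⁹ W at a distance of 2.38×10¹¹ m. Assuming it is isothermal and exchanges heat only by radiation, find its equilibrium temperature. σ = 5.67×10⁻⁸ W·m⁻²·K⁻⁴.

First find the stellar flux at distance d: S = L/(4πd²) = 1.26×10²⁹/(4π·(2.38×10¹¹)²) = 1.770×10⁵ W/m².
For an isothermal sphere, absorbed (1−a)S·πr² = emitted σ·4πr²·T⁴, so T⁴ = (1−a)S/(4σ).
T⁴ = 0.740·1.770×10⁵/(4·5.67×10⁻⁸) = 5.776×10¹¹ K⁴.

T ≈ 872 K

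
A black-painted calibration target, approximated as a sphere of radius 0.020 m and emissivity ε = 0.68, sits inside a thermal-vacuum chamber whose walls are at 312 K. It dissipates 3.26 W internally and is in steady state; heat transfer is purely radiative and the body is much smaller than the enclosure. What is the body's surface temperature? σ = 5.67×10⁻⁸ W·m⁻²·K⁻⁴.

T ≈ 403 K

For a small grey body in a large enclosure, net radiated power = εσA(T⁴ − T_w⁴).
Steady state: P = εσA(T⁴ − T_w⁴) with A = 4πr² = 0.005027 m².
T⁴ = P/(εσA) + T_w⁴ = 3.26/(0.68·5.67×10⁻⁸·0.005027) + (312)⁴
    = 1.682×10¹⁰ + 9.476×10⁹ = 2.630×10¹⁰ K⁴.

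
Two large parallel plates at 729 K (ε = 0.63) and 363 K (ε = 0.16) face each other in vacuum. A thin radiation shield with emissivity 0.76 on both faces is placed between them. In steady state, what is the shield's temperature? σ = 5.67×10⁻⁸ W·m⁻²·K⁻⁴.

In steady state the net flux on the hot side equals that on the cold side.
σ(T₁⁴−T_s⁴)/D₁ = σ(T_s⁴−T₂⁴)/D₂, with D₁ = 1/ε₁+1/ε_s−1 = 1.903, D₂ = 1/ε_s+1/ε₂−1 = 6.566.
Solve for T_s⁴: T_s⁴ = (D₂·T₁⁴ + D₁·T₂⁴)/(D₁+D₂) = 2.229×10¹¹ K⁴.

T_s ≈ 687 K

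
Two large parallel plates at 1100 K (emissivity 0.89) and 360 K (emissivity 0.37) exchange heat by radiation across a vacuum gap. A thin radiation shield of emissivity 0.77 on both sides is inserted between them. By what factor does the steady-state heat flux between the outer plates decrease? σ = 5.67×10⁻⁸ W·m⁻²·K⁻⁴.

factor ≈ 1.57

Without shield: q₀ = σΔ(T⁴)/(1/ε₁+1/ε₂−1) with denominator 2.826.
With shield the two gaps are in series; the resistances add: (1/ε₁+1/ε_s−1)+(1/ε_s+1/ε₂−1) = 1.422+3.001 = 4.424.
Heat-flux ratio q₀/q = 4.424/2.826.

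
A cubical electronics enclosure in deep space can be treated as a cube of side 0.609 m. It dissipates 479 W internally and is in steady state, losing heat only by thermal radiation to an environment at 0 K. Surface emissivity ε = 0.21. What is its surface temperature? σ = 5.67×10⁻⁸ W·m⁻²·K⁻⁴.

Steady state: internal power = radiated power, P = εσA T⁴.
Radiating area A = 6L² = 2.225 m².
T⁴ = P/(εσA) = 479/(0.21·5.67×10⁻⁸·2.225) = 1.808×10¹⁰ K⁴.
T = (1.808×10¹⁰)^(1/4).

T ≈ 367 K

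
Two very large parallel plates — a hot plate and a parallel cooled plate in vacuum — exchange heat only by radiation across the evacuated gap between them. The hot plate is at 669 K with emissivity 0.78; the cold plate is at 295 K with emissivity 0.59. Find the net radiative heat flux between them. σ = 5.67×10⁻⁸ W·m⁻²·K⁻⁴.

For two infinite grey parallel plates, q = σ(T₁⁴ − T₂⁴)/(1/ε₁ + 1/ε₂ − 1).
T₁⁴ − T₂⁴ = 2.003×10¹¹ − 7.573×10⁹ = 1.927×10¹¹ K⁴.
1/ε₁ + 1/ε₂ − 1 = 1.282 + 1.695 − 1 = 1.977.
q = 5.67×10⁻⁸ × 1.927×10¹¹ / 1.977.

q ≈ 5530 W/m²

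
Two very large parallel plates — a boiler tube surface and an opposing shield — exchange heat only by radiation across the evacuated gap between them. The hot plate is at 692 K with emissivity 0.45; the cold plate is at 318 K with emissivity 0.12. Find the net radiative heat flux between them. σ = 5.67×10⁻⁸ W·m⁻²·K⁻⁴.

For two infinite grey parallel plates, q = σ(T₁⁴ − T₂⁴)/(1/ε₁ + 1/ε₂ − 1).
T₁⁴ − T₂⁴ = 2.293×10¹¹ − 1.023×10¹⁰ = 2.191×10¹¹ K⁴.
1/ε₁ + 1/ε₂ − 1 = 2.222 + 8.333 − 1 = 9.556.
q = 5.67×10⁻⁸ × 2.191×10¹¹ / 9.556.

q ≈ 1300 W/m²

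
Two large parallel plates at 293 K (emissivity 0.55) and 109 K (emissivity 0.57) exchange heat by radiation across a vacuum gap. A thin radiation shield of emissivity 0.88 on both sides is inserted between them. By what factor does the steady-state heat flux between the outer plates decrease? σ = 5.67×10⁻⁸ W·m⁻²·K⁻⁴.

factor ≈ 1.49

Without shield: q₀ = σΔ(T⁴)/(1/ε₁+1/ε₂−1) with denominator 2.573.
With shield the two gaps are in series; the resistances add: (1/ε₁+1/ε_s−1)+(1/ε_s+1/ε₂−1) = 1.955+1.891 = 3.845.
Heat-flux ratio q₀/q = 3.845/2.573.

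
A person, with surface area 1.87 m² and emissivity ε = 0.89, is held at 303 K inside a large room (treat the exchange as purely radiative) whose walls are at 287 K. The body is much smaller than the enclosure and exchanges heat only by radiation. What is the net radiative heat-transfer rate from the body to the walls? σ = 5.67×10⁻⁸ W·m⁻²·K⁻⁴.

P_net ≈ 155 W

For a small grey body in a large enclosure: P_net = εσA(T_body⁴ − T_wall⁴).
A = 1.87 m²; T_body⁴ − T_wall⁴ = 8.429×10⁹ − 6.785×10⁹ = 1.644×10⁹ K⁴.
|P_net| = 0.89·5.67×10⁻⁸·1.870·1.644×10⁹.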